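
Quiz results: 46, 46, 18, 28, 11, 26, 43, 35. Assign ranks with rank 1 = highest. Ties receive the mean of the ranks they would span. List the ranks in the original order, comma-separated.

Sorted (descending): 46, 46, 43, 35, 28, 26, 18, 11
The 2 values of 46 occupy positions 1–2 → average rank (1+2)/2 = 1.5.

1.5, 1.5, 7, 5, 8, 6, 3, 4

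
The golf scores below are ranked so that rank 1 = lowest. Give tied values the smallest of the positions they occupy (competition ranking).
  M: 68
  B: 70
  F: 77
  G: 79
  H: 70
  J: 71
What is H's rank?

2

Sorted (ascending): 68, 70, 70, 71, 77, 79
The 2 values of 70 occupy positions 2–3 → each gets rank 2.
H has value 70 → rank 2.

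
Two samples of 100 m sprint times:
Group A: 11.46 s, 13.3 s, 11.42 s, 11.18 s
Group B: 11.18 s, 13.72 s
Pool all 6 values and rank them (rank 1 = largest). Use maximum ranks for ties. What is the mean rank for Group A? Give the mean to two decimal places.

3.75

Sorted (descending): 13.72, 13.3, 11.46, 11.42, 11.18, 11.18
The 2 values of 11.18 occupy positions 5–6 → each gets rank 6.
Group A values → pooled ranks: 11.46→3, 13.3→2, 11.42→4, 11.18→6
Mean rank = (3 + 2 + 4 + 6) / 4 = 3.75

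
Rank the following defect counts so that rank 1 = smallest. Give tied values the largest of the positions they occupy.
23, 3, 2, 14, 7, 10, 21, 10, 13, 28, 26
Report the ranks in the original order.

9, 2, 1, 7, 3, 5, 8, 5, 6, 11, 10

Sorted (ascending): 2, 3, 7, 10, 10, 13, 14, 21, 23, 26, 28
The 2 values of 10 occupy positions 4–5 → each gets rank 5.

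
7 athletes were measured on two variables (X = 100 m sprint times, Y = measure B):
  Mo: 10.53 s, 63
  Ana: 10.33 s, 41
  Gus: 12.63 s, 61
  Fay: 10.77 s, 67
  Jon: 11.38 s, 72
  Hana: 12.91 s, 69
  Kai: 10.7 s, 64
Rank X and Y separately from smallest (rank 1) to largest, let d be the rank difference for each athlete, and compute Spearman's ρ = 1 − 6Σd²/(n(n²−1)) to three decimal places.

0.571

Ranks of variable 1: 2, 1, 6, 4, 5, 7, 3
Ranks of variable 2: 3, 1, 2, 5, 7, 6, 4
d = r₁ − r₂: -1, 0, 4, -1, -2, 1, -1
d²: 1, 0, 16, 1, 4, 1, 1; Σd² = 24
ρ = 1 − 6·24/(7·48) = 1 − 144/336 = 0.571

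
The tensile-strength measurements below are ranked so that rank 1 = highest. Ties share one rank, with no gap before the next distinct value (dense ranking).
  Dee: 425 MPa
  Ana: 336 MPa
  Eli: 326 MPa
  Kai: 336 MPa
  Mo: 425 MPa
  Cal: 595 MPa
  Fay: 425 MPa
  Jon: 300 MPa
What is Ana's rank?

Sorted (descending): 595, 425, 425, 425, 336, 336, 326, 300
The 3 values of 425 share dense rank 2.
The 2 values of 336 share dense rank 3.
Remaining distinct values take the next consecutive integers.
Ana has value 336 MPa → rank 3.

3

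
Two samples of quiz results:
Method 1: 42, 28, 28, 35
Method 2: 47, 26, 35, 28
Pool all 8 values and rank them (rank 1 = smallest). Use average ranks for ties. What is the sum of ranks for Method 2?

17.5

Sorted (ascending): 26, 28, 28, 28, 35, 35, 42, 47
The 3 values of 28 occupy positions 2–4 → average rank 3.
The 2 values of 35 occupy positions 5–6 → average rank (5+6)/2 = 5.5.
Method 2 values → pooled ranks: 47→8, 26→1, 35→5.5, 28→3
Rank sum = 8 + 1 + 5.5 + 3 = 17.5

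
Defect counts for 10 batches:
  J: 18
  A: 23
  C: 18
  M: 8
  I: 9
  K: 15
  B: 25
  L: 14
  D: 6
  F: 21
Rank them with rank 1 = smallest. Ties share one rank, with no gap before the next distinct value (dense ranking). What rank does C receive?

Sorted (ascending): 6, 8, 9, 14, 15, 18, 18, 21, 23, 25
The 2 values of 18 share dense rank 6.
Remaining distinct values take the next consecutive integers.
C has value 18 → rank 6.

6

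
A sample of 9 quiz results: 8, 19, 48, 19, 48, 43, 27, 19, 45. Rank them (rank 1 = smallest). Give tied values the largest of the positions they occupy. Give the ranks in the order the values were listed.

1, 4, 9, 4, 9, 6, 5, 4, 7

Sorted (ascending): 8, 19, 19, 19, 27, 43, 45, 48, 48
The 3 values of 19 occupy positions 2–4 → each gets rank 4.
The 2 values of 48 occupy positions 8–9 → each gets rank 9.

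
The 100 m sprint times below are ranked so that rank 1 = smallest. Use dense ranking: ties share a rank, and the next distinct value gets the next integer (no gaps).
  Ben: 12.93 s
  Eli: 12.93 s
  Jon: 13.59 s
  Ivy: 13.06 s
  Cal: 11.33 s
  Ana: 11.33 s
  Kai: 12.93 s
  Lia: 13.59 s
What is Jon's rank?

4

Sorted (ascending): 11.33, 11.33, 12.93, 12.93, 12.93, 13.06, 13.59, 13.59
The 2 values of 11.33 share dense rank 1.
The 3 values of 12.93 share dense rank 2.
The 2 values of 13.59 share dense rank 4.
Remaining distinct values take the next consecutive integers.
Jon has value 13.59 s → rank 4.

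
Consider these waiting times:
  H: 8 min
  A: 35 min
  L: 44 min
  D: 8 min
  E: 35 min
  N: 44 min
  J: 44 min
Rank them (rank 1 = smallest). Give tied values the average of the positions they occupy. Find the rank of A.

3.5

Sorted (ascending): 8, 8, 35, 35, 44, 44, 44
The 2 values of 8 occupy positions 1–2 → average rank (1+2)/2 = 1.5.
The 2 values of 35 occupy positions 3–4 → average rank (3+4)/2 = 3.5.
The 3 values of 44 occupy positions 5–7 → average rank 6.
A has value 35 min → rank 3.5.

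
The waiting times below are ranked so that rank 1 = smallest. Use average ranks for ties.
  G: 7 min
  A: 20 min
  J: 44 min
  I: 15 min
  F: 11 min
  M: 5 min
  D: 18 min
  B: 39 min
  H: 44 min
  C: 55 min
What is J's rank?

8.5

Sorted (ascending): 5, 7, 11, 15, 18, 20, 39, 44, 44, 55
The 2 values of 44 occupy positions 8–9 → average rank (8+9)/2 = 8.5.
J has value 44 min → rank 8.5.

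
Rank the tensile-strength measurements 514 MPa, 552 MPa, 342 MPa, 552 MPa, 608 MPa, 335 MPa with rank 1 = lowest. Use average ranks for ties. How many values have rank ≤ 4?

Sorted (ascending): 335, 342, 514, 552, 552, 608
The 2 values of 552 occupy positions 4–5 → average rank (4+5)/2 = 4.5.
Ranks ≤ 4: {1, 2, 3} → 3 values.

3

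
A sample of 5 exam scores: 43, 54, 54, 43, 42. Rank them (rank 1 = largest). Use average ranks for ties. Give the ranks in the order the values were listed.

Sorted (descending): 54, 54, 43, 43, 42
The 2 values of 54 occupy positions 1–2 → average rank (1+2)/2 = 1.5.
The 2 values of 43 occupy positions 3–4 → average rank (3+4)/2 = 3.5.

3.5, 1.5, 1.5, 3.5, 5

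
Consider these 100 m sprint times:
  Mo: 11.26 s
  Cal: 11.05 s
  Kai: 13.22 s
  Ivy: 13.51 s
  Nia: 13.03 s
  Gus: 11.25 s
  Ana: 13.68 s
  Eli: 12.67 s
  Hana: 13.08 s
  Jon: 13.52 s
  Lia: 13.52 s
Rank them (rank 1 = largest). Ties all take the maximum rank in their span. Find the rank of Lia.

3

Sorted (descending): 13.68, 13.52, 13.52, 13.51, 13.22, 13.08, 13.03, 12.67, 11.26, 11.25, 11.05
The 2 values of 13.52 occupy positions 2–3 → each gets rank 3.
Lia has value 13.52 s → rank 3.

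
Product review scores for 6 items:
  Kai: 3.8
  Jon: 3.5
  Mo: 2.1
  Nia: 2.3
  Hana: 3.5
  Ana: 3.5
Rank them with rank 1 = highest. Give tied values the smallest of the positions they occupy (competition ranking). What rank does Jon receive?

2

Sorted (descending): 3.8, 3.5, 3.5, 3.5, 2.3, 2.1
The 3 values of 3.5 occupy positions 2–4 → each gets rank 2.
Jon has value 3.5 → rank 2.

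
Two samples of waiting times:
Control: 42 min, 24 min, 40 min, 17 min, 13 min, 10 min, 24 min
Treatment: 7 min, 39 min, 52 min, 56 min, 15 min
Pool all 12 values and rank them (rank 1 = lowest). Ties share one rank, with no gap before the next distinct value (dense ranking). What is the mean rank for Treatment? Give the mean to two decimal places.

Sorted (ascending): 7, 10, 13, 15, 17, 24, 24, 39, 40, 42, 52, 56
The 2 values of 24 share dense rank 6.
Remaining distinct values take the next consecutive integers.
Treatment values → pooled ranks: 7→1, 39→7, 52→10, 56→11, 15→4
Mean rank = (1 + 7 + 10 + 11 + 4) / 5 = 6.60

6.60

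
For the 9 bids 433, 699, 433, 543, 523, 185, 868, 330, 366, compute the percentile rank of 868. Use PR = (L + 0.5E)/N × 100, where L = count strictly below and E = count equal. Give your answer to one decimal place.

94.4

N = 9.
Strictly below 868: 8. Equal to 868: 1.
PR = (8 + 0.5·1)/9 × 100 = 94.4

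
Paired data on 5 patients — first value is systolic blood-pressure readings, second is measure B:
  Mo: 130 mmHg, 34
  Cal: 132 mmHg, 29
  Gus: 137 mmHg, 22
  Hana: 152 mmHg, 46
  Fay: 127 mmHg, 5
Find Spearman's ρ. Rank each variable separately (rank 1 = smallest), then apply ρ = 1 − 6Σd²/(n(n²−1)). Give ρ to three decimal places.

Ranks of variable 1: 2, 3, 4, 5, 1
Ranks of variable 2: 4, 3, 2, 5, 1
d = r₁ − r₂: -2, 0, 2, 0, 0
d²: 4, 0, 4, 0, 0; Σd² = 8
ρ = 1 − 6·8/(5·24) = 1 − 48/120 = 0.600

0.600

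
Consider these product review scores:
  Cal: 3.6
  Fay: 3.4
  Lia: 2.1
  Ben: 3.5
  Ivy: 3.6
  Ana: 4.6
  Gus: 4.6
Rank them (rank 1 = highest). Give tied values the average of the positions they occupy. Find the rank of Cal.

3.5

Sorted (descending): 4.6, 4.6, 3.6, 3.6, 3.5, 3.4, 2.1
The 2 values of 4.6 occupy positions 1–2 → average rank (1+2)/2 = 1.5.
The 2 values of 3.6 occupy positions 3–4 → average rank (3+4)/2 = 3.5.
Cal has value 3.6 → rank 3.5.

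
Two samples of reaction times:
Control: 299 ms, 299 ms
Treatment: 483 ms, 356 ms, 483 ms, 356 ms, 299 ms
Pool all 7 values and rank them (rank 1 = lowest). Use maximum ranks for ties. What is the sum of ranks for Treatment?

27

Sorted (ascending): 299, 299, 299, 356, 356, 483, 483
The 3 values of 299 occupy positions 1–3 → each gets rank 3.
The 2 values of 356 occupy positions 4–5 → each gets rank 5.
The 2 values of 483 occupy positions 6–7 → each gets rank 7.
Treatment values → pooled ranks: 483→7, 356→5, 483→7, 356→5, 299→3
Rank sum = 7 + 5 + 7 + 5 + 3 = 27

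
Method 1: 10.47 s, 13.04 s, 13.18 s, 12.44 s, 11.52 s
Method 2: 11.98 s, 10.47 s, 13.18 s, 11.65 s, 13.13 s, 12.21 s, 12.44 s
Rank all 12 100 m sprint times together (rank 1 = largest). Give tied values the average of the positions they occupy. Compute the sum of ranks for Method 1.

32.5

Sorted (descending): 13.18, 13.18, 13.13, 13.04, 12.44, 12.44, 12.21, 11.98, 11.65, 11.52, 10.47, 10.47
The 2 values of 13.18 occupy positions 1–2 → average rank (1+2)/2 = 1.5.
The 2 values of 12.44 occupy positions 5–6 → average rank (5+6)/2 = 5.5.
The 2 values of 10.47 occupy positions 11–12 → average rank (11+12)/2 = 11.5.
Method 1 values → pooled ranks: 10.47→11.5, 13.04→4, 13.18→1.5, 12.44→5.5, 11.52→10
Rank sum = 11.5 + 4 + 1.5 + 5.5 + 10 = 32.5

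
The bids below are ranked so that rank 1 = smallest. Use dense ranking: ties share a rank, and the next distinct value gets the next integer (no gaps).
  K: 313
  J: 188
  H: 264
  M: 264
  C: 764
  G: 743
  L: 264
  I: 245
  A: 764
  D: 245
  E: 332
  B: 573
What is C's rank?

8

Sorted (ascending): 188, 245, 245, 264, 264, 264, 313, 332, 573, 743, 764, 764
The 2 values of 245 share dense rank 2.
The 3 values of 264 share dense rank 3.
The 2 values of 764 share dense rank 8.
Remaining distinct values take the next consecutive integers.
C has value 764 → rank 8.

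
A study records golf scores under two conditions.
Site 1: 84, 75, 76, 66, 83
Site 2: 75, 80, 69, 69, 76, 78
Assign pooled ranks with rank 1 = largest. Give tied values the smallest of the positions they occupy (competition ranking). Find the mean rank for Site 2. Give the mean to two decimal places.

Sorted (descending): 84, 83, 80, 78, 76, 76, 75, 75, 69, 69, 66
The 2 values of 76 occupy positions 5–6 → each gets rank 5.
The 2 values of 75 occupy positions 7–8 → each gets rank 7.
The 2 values of 69 occupy positions 9–10 → each gets rank 9.
Site 2 values → pooled ranks: 75→7, 80→3, 69→9, 69→9, 76→5, 78→4
Mean rank = (7 + 3 + 9 + 9 + 5 + 4) / 6 = 6.17

6.17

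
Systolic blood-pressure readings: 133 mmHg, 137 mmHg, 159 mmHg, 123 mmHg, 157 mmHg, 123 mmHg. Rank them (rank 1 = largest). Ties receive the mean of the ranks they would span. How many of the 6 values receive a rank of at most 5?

4

Sorted (descending): 159, 157, 137, 133, 123, 123
The 2 values of 123 occupy positions 5–6 → average rank (5+6)/2 = 5.5.
Ranks ≤ 5: {1, 2, 3, 4} → 4 values.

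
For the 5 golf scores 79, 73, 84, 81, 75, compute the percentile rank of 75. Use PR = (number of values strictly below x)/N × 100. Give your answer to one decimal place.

20.0

N = 5.
Strictly below 75: 1. Equal to 75: 1.
PR = 1/5 × 100 = 20.0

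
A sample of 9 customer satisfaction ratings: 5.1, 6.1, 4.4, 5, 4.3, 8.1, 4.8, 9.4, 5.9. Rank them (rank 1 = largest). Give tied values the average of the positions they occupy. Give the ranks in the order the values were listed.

Sorted (descending): 9.4, 8.1, 6.1, 5.9, 5.1, 5, 4.8, 4.4, 4.3
No ties — each value takes its position as its rank.

5, 3, 8, 6, 9, 2, 7, 1, 4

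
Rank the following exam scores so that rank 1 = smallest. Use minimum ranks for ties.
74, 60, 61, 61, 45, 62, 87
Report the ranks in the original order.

Sorted (ascending): 45, 60, 61, 61, 62, 74, 87
The 2 values of 61 occupy positions 3–4 → each gets rank 3.

6, 2, 3, 3, 1, 5, 7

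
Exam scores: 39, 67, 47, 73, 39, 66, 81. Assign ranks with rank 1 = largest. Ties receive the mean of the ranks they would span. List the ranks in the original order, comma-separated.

Sorted (descending): 81, 73, 67, 66, 47, 39, 39
The 2 values of 39 occupy positions 6–7 → average rank (6+7)/2 = 6.5.

6.5, 3, 5, 2, 6.5, 4, 1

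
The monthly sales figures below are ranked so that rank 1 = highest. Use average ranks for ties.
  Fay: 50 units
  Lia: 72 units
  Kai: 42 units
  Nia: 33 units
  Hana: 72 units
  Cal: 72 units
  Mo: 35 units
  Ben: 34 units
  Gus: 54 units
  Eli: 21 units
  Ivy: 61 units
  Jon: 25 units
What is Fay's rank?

Sorted (descending): 72, 72, 72, 61, 54, 50, 42, 35, 34, 33, 25, 21
The 3 values of 72 occupy positions 1–3 → average rank 2.
Fay has value 50 units → rank 6.

6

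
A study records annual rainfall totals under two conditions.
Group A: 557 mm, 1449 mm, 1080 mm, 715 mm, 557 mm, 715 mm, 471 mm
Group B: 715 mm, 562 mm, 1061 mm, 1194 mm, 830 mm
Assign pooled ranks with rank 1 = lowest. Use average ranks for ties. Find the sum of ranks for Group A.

Sorted (ascending): 471, 557, 557, 562, 715, 715, 715, 830, 1061, 1080, 1194, 1449
The 2 values of 557 occupy positions 2–3 → average rank (2+3)/2 = 2.5.
The 3 values of 715 occupy positions 5–7 → average rank 6.
Group A values → pooled ranks: 557→2.5, 1449→12, 1080→10, 715→6, 557→2.5, 715→6, 471→1
Rank sum = 2.5 + 12 + 10 + 6 + 2.5 + 6 + 1 = 40

40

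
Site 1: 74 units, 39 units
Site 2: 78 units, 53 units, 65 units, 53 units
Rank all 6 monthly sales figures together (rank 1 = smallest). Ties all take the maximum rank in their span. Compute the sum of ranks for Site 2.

Sorted (ascending): 39, 53, 53, 65, 74, 78
The 2 values of 53 occupy positions 2–3 → each gets rank 3.
Site 2 values → pooled ranks: 78→6, 53→3, 65→4, 53→3
Rank sum = 6 + 3 + 4 + 3 = 16

16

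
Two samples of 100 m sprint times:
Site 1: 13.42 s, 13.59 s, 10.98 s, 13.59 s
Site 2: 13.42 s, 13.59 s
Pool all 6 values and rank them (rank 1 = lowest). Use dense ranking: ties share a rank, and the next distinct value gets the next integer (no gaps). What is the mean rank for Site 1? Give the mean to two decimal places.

2.25

Sorted (ascending): 10.98, 13.42, 13.42, 13.59, 13.59, 13.59
The 2 values of 13.42 share dense rank 2.
The 3 values of 13.59 share dense rank 3.
Remaining distinct values take the next consecutive integers.
Site 1 values → pooled ranks: 13.42→2, 13.59→3, 10.98→1, 13.59→3
Mean rank = (2 + 3 + 1 + 3) / 4 = 2.25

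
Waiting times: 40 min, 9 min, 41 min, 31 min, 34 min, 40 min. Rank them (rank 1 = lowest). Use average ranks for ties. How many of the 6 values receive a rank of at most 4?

Sorted (ascending): 9, 31, 34, 40, 40, 41
The 2 values of 40 occupy positions 4–5 → average rank (4+5)/2 = 4.5.
Ranks ≤ 4: {1, 2, 3} → 3 values.

3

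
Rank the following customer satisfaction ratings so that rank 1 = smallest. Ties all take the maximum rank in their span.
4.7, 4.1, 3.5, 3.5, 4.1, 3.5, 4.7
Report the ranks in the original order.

7, 5, 3, 3, 5, 3, 7

Sorted (ascending): 3.5, 3.5, 3.5, 4.1, 4.1, 4.7, 4.7
The 3 values of 3.5 occupy positions 1–3 → each gets rank 3.
The 2 values of 4.1 occupy positions 4–5 → each gets rank 5.
The 2 values of 4.7 occupy positions 6–7 → each gets rank 7.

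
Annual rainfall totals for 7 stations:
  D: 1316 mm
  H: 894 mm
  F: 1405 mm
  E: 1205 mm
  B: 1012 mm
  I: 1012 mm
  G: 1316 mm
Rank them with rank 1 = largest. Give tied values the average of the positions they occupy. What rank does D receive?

2.5

Sorted (descending): 1405, 1316, 1316, 1205, 1012, 1012, 894
The 2 values of 1316 occupy positions 2–3 → average rank (2+3)/2 = 2.5.
The 2 values of 1012 occupy positions 5–6 → average rank (5+6)/2 = 5.5.
D has value 1316 mm → rank 2.5.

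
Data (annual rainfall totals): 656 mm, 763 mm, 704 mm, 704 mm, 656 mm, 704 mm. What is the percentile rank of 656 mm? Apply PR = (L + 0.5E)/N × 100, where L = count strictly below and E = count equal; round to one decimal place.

16.7

N = 6.
Strictly below 656: 0. Equal to 656: 2.
PR = (0 + 0.5·2)/6 × 100 = 16.7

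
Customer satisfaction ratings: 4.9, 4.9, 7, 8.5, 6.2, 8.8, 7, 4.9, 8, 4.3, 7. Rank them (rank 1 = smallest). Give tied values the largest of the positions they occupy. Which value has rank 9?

Sorted (ascending): 4.3, 4.9, 4.9, 4.9, 6.2, 7, 7, 7, 8, 8.5, 8.8
The 3 values of 4.9 occupy positions 2–4 → each gets rank 4.
The 3 values of 7 occupy positions 6–8 → each gets rank 8.
Rank 9 → value 8.

8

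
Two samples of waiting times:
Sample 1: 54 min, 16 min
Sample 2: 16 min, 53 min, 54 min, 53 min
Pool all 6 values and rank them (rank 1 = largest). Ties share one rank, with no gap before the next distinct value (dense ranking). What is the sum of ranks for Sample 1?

Sorted (descending): 54, 54, 53, 53, 16, 16
The 2 values of 54 share dense rank 1.
The 2 values of 53 share dense rank 2.
The 2 values of 16 share dense rank 3.
Sample 1 values → pooled ranks: 54→1, 16→3
Rank sum = 1 + 3 = 4

4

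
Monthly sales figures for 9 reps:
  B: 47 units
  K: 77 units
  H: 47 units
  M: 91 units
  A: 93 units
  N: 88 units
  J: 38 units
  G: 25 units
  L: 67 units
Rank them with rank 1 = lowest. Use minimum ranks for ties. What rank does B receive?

Sorted (ascending): 25, 38, 47, 47, 67, 77, 88, 91, 93
The 2 values of 47 occupy positions 3–4 → each gets rank 3.
B has value 47 units → rank 3.

3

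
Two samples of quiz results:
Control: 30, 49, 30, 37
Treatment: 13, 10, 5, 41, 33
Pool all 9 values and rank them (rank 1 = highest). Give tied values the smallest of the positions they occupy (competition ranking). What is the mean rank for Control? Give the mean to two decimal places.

Sorted (descending): 49, 41, 37, 33, 30, 30, 13, 10, 5
The 2 values of 30 occupy positions 5–6 → each gets rank 5.
Control values → pooled ranks: 30→5, 49→1, 30→5, 37→3
Mean rank = (5 + 1 + 5 + 3) / 4 = 3.50

3.50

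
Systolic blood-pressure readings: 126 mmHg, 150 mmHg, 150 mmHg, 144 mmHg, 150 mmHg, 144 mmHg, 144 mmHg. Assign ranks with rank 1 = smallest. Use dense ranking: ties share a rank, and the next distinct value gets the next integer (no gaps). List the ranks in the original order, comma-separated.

Sorted (ascending): 126, 144, 144, 144, 150, 150, 150
The 3 values of 144 share dense rank 2.
The 3 values of 150 share dense rank 3.
Remaining distinct values take the next consecutive integers.

1, 3, 3, 2, 3, 2, 2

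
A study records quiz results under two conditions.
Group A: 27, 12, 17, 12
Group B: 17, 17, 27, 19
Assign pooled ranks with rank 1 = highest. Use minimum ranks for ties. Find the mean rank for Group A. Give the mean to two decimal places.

Sorted (descending): 27, 27, 19, 17, 17, 17, 12, 12
The 2 values of 27 occupy positions 1–2 → each gets rank 1.
The 3 values of 17 occupy positions 4–6 → each gets rank 4.
The 2 values of 12 occupy positions 7–8 → each gets rank 7.
Group A values → pooled ranks: 27→1, 12→7, 17→4, 12→7
Mean rank = (1 + 7 + 4 + 7) / 4 = 4.75

4.75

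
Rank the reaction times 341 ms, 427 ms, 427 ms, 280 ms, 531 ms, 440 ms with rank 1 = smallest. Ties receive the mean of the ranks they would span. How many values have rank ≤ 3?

Sorted (ascending): 280, 341, 427, 427, 440, 531
The 2 values of 427 occupy positions 3–4 → average rank (3+4)/2 = 3.5.
Ranks ≤ 3: {1, 2} → 2 values.

2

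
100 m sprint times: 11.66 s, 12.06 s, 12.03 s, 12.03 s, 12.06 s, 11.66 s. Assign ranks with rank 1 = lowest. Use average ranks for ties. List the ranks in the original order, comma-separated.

1.5, 5.5, 3.5, 3.5, 5.5, 1.5

Sorted (ascending): 11.66, 11.66, 12.03, 12.03, 12.06, 12.06
The 2 values of 11.66 occupy positions 1–2 → average rank (1+2)/2 = 1.5.
The 2 values of 12.03 occupy positions 3–4 → average rank (3+4)/2 = 3.5.
The 2 values of 12.06 occupy positions 5–6 → average rank (5+6)/2 = 5.5.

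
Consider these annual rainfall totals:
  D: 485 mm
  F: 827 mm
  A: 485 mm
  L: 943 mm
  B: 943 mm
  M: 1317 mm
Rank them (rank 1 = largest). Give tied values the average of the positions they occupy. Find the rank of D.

Sorted (descending): 1317, 943, 943, 827, 485, 485
The 2 values of 943 occupy positions 2–3 → average rank (2+3)/2 = 2.5.
The 2 values of 485 occupy positions 5–6 → average rank (5+6)/2 = 5.5.
D has value 485 mm → rank 5.5.

5.5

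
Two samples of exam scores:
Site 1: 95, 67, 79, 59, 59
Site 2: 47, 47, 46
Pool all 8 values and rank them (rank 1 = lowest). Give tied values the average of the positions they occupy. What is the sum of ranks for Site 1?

Sorted (ascending): 46, 47, 47, 59, 59, 67, 79, 95
The 2 values of 47 occupy positions 2–3 → average rank (2+3)/2 = 2.5.
The 2 values of 59 occupy positions 4–5 → average rank (4+5)/2 = 4.5.
Site 1 values → pooled ranks: 95→8, 67→6, 79→7, 59→4.5, 59→4.5
Rank sum = 8 + 6 + 7 + 4.5 + 4.5 = 30

30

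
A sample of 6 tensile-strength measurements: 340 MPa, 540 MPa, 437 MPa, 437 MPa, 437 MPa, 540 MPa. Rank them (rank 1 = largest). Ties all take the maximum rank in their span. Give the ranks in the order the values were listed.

Sorted (descending): 540, 540, 437, 437, 437, 340
The 2 values of 540 occupy positions 1–2 → each gets rank 2.
The 3 values of 437 occupy positions 3–5 → each gets rank 5.

6, 2, 5, 5, 5, 2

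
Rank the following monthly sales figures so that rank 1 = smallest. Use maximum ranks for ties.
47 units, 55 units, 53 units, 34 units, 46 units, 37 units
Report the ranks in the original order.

Sorted (ascending): 34, 37, 46, 47, 53, 55
No ties — each value takes its position as its rank.

4, 6, 5, 1, 3, 2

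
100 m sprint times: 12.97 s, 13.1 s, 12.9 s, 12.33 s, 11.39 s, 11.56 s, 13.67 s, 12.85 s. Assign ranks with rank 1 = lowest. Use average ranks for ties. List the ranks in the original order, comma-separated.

6, 7, 5, 3, 1, 2, 8, 4

Sorted (ascending): 11.39, 11.56, 12.33, 12.85, 12.9, 12.97, 13.1, 13.67
No ties — each value takes its position as its rank.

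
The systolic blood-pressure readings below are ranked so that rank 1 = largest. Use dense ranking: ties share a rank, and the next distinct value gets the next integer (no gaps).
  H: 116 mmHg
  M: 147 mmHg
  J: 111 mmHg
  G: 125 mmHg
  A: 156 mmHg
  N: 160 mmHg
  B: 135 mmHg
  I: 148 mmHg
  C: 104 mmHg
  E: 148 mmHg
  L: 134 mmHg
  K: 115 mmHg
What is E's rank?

Sorted (descending): 160, 156, 148, 148, 147, 135, 134, 125, 116, 115, 111, 104
The 2 values of 148 share dense rank 3.
Remaining distinct values take the next consecutive integers.
E has value 148 mmHg → rank 3.

3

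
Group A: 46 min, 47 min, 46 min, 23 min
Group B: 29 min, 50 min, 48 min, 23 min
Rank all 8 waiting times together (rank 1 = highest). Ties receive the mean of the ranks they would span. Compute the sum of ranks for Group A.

Sorted (descending): 50, 48, 47, 46, 46, 29, 23, 23
The 2 values of 46 occupy positions 4–5 → average rank (4+5)/2 = 4.5.
The 2 values of 23 occupy positions 7–8 → average rank (7+8)/2 = 7.5.
Group A values → pooled ranks: 46→4.5, 47→3, 46→4.5, 23→7.5
Rank sum = 4.5 + 3 + 4.5 + 7.5 = 19.5

19.5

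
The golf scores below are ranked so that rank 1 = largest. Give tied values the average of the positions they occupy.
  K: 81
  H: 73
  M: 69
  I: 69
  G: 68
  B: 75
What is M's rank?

Sorted (descending): 81, 75, 73, 69, 69, 68
The 2 values of 69 occupy positions 4–5 → average rank (4+5)/2 = 4.5.
M has value 69 → rank 4.5.

4.5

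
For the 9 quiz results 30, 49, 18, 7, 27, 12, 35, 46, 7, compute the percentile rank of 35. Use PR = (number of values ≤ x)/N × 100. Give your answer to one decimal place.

77.8

N = 9.
Strictly below 35: 6. Equal to 35: 1.
PR = 7/9 × 100 = 77.8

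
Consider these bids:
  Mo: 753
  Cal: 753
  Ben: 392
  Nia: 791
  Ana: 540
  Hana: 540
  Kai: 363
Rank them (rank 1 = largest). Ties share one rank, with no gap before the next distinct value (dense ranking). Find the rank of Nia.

Sorted (descending): 791, 753, 753, 540, 540, 392, 363
The 2 values of 753 share dense rank 2.
The 2 values of 540 share dense rank 3.
Remaining distinct values take the next consecutive integers.
Nia has value 791 → rank 1.

1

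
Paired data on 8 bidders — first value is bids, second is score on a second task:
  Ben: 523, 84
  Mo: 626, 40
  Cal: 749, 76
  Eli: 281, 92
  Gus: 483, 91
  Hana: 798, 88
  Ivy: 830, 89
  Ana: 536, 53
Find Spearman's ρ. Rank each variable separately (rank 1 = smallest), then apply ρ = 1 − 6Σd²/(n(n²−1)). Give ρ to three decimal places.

Ranks of variable 1: 3, 5, 6, 1, 2, 7, 8, 4
Ranks of variable 2: 4, 1, 3, 8, 7, 5, 6, 2
d = r₁ − r₂: -1, 4, 3, -7, -5, 2, 2, 2
d²: 1, 16, 9, 49, 25, 4, 4, 4; Σd² = 112
ρ = 1 − 6·112/(8·63) = 1 − 672/504 = -0.333

-0.333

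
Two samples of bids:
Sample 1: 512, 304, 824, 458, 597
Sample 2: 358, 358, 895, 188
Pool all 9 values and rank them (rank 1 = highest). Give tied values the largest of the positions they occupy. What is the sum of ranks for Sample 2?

Sorted (descending): 895, 824, 597, 512, 458, 358, 358, 304, 188
The 2 values of 358 occupy positions 6–7 → each gets rank 7.
Sample 2 values → pooled ranks: 358→7, 358→7, 895→1, 188→9
Rank sum = 7 + 7 + 1 + 9 = 24

24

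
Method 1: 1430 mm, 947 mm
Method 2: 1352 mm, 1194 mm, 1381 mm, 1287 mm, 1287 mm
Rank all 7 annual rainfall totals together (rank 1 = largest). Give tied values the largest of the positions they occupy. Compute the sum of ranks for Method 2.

21

Sorted (descending): 1430, 1381, 1352, 1287, 1287, 1194, 947
The 2 values of 1287 occupy positions 4–5 → each gets rank 5.
Method 2 values → pooled ranks: 1352→3, 1194→6, 1381→2, 1287→5, 1287→5
Rank sum = 3 + 6 + 2 + 5 + 5 = 21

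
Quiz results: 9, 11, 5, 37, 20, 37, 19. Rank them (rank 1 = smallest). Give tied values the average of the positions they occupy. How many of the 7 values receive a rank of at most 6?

Sorted (ascending): 5, 9, 11, 19, 20, 37, 37
The 2 values of 37 occupy positions 6–7 → average rank (6+7)/2 = 6.5.
Ranks ≤ 6: {1, 2, 3, 4, 5} → 5 values.

5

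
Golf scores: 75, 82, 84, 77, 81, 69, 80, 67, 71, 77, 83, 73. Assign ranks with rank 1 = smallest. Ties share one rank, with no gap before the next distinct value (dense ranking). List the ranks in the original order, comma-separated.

Sorted (ascending): 67, 69, 71, 73, 75, 77, 77, 80, 81, 82, 83, 84
The 2 values of 77 share dense rank 6.
Remaining distinct values take the next consecutive integers.

5, 9, 11, 6, 8, 2, 7, 1, 3, 6, 10, 4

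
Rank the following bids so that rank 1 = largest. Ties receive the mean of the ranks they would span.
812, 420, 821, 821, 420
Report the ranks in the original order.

Sorted (descending): 821, 821, 812, 420, 420
The 2 values of 821 occupy positions 1–2 → average rank (1+2)/2 = 1.5.
The 2 values of 420 occupy positions 4–5 → average rank (4+5)/2 = 4.5.

3, 4.5, 1.5, 1.5, 4.5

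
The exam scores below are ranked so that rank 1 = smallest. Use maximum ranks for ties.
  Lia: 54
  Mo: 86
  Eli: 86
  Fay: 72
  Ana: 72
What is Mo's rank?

5

Sorted (ascending): 54, 72, 72, 86, 86
The 2 values of 72 occupy positions 2–3 → each gets rank 3.
The 2 values of 86 occupy positions 4–5 → each gets rank 5.
Mo has value 86 → rank 5.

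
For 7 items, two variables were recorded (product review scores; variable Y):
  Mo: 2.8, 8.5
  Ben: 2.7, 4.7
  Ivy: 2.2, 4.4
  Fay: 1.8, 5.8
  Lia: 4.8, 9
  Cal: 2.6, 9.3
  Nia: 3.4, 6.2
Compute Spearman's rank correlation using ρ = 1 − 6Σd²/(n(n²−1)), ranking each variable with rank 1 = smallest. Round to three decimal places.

0.464

Ranks of variable 1: 5, 4, 2, 1, 7, 3, 6
Ranks of variable 2: 5, 2, 1, 3, 6, 7, 4
d = r₁ − r₂: 0, 2, 1, -2, 1, -4, 2
d²: 0, 4, 1, 4, 1, 16, 4; Σd² = 30
ρ = 1 − 6·30/(7·48) = 1 − 180/336 = 0.464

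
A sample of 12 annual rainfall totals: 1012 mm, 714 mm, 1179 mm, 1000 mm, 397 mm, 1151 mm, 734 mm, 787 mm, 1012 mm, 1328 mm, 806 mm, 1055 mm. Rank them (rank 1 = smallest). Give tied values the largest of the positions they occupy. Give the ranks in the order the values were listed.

Sorted (ascending): 397, 714, 734, 787, 806, 1000, 1012, 1012, 1055, 1151, 1179, 1328
The 2 values of 1012 occupy positions 7–8 → each gets rank 8.

8, 2, 11, 6, 1, 10, 3, 4, 8, 12, 5, 9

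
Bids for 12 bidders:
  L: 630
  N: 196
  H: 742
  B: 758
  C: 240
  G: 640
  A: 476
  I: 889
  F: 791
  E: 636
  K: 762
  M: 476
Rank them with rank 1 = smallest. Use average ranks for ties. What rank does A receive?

Sorted (ascending): 196, 240, 476, 476, 630, 636, 640, 742, 758, 762, 791, 889
The 2 values of 476 occupy positions 3–4 → average rank (3+4)/2 = 3.5.
A has value 476 → rank 3.5.

3.5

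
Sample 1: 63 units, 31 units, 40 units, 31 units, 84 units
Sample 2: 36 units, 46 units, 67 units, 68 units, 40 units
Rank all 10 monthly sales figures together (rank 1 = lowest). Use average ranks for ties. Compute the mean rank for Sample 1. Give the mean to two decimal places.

Sorted (ascending): 31, 31, 36, 40, 40, 46, 63, 67, 68, 84
The 2 values of 31 occupy positions 1–2 → average rank (1+2)/2 = 1.5.
The 2 values of 40 occupy positions 4–5 → average rank (4+5)/2 = 4.5.
Sample 1 values → pooled ranks: 63→7, 31→1.5, 40→4.5, 31→1.5, 84→10
Mean rank = (7 + 1.5 + 4.5 + 1.5 + 10) / 5 = 4.90

4.90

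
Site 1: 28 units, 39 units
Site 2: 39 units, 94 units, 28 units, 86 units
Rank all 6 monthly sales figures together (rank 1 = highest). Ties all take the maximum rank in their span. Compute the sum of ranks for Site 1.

Sorted (descending): 94, 86, 39, 39, 28, 28
The 2 values of 39 occupy positions 3–4 → each gets rank 4.
The 2 values of 28 occupy positions 5–6 → each gets rank 6.
Site 1 values → pooled ranks: 28→6, 39→4
Rank sum = 6 + 4 = 10

10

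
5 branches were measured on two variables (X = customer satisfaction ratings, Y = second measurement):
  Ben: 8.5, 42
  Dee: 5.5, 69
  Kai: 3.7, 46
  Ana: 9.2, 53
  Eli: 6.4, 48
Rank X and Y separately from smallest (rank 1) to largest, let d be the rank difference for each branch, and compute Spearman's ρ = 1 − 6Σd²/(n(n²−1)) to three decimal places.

Ranks of variable 1: 4, 2, 1, 5, 3
Ranks of variable 2: 1, 5, 2, 4, 3
d = r₁ − r₂: 3, -3, -1, 1, 0
d²: 9, 9, 1, 1, 0; Σd² = 20
ρ = 1 − 6·20/(5·24) = 1 − 120/120 = 0.000

0.000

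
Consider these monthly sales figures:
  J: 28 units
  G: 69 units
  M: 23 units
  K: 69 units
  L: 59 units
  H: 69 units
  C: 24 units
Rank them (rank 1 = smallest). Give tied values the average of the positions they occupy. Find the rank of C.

2

Sorted (ascending): 23, 24, 28, 59, 69, 69, 69
The 3 values of 69 occupy positions 5–7 → average rank 6.
C has value 24 units → rank 2.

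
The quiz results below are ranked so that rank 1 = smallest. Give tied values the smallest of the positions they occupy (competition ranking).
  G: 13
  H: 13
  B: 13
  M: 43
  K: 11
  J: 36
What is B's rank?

2

Sorted (ascending): 11, 13, 13, 13, 36, 43
The 3 values of 13 occupy positions 2–4 → each gets rank 2.
B has value 13 → rank 2.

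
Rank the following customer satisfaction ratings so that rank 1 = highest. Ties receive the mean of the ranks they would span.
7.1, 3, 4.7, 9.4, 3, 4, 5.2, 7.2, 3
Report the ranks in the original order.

3, 8, 5, 1, 8, 6, 4, 2, 8

Sorted (descending): 9.4, 7.2, 7.1, 5.2, 4.7, 4, 3, 3, 3
The 3 values of 3 occupy positions 7–9 → average rank 8.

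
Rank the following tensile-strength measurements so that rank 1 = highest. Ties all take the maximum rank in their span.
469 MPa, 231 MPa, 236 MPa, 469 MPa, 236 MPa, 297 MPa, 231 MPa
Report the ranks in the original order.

2, 7, 5, 2, 5, 3, 7

Sorted (descending): 469, 469, 297, 236, 236, 231, 231
The 2 values of 469 occupy positions 1–2 → each gets rank 2.
The 2 values of 236 occupy positions 4–5 → each gets rank 5.
The 2 values of 231 occupy positions 6–7 → each gets rank 7.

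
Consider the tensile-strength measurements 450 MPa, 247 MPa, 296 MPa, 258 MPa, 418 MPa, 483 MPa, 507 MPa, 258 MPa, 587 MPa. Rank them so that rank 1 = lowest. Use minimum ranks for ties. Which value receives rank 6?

Sorted (ascending): 247, 258, 258, 296, 418, 450, 483, 507, 587
The 2 values of 258 occupy positions 2–3 → each gets rank 2.
Rank 6 → value 450.

450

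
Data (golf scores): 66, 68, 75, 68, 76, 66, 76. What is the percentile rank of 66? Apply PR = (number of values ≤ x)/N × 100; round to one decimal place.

28.6

N = 7.
Strictly below 66: 0. Equal to 66: 2.
PR = 2/7 × 100 = 28.6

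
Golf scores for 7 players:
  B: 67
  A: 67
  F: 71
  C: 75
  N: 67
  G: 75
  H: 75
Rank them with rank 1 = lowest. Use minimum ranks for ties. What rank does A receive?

1

Sorted (ascending): 67, 67, 67, 71, 75, 75, 75
The 3 values of 67 occupy positions 1–3 → each gets rank 1.
The 3 values of 75 occupy positions 5–7 → each gets rank 5.
A has value 67 → rank 1.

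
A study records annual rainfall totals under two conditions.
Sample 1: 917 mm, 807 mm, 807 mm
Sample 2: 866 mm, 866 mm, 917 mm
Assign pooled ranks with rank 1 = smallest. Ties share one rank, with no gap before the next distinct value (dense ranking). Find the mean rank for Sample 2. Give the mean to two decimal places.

Sorted (ascending): 807, 807, 866, 866, 917, 917
The 2 values of 807 share dense rank 1.
The 2 values of 866 share dense rank 2.
The 2 values of 917 share dense rank 3.
Sample 2 values → pooled ranks: 866→2, 866→2, 917→3
Mean rank = (2 + 2 + 3) / 3 = 2.33

2.33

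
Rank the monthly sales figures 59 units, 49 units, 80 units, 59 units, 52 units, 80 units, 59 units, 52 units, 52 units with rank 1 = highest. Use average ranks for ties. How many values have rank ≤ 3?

Sorted (descending): 80, 80, 59, 59, 59, 52, 52, 52, 49
The 2 values of 80 occupy positions 1–2 → average rank (1+2)/2 = 1.5.
The 3 values of 59 occupy positions 3–5 → average rank 4.
The 3 values of 52 occupy positions 6–8 → average rank 7.
Ranks ≤ 3: {1.5, 1.5} → 2 values.

2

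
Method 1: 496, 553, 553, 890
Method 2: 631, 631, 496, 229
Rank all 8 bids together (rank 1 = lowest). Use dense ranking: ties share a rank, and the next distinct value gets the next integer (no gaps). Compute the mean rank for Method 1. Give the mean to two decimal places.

3.25

Sorted (ascending): 229, 496, 496, 553, 553, 631, 631, 890
The 2 values of 496 share dense rank 2.
The 2 values of 553 share dense rank 3.
The 2 values of 631 share dense rank 4.
Remaining distinct values take the next consecutive integers.
Method 1 values → pooled ranks: 496→2, 553→3, 553→3, 890→5
Mean rank = (2 + 3 + 3 + 5) / 4 = 3.25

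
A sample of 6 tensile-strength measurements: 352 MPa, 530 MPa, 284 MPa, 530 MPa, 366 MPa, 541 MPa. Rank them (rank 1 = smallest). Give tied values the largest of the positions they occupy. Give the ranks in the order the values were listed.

2, 5, 1, 5, 3, 6

Sorted (ascending): 284, 352, 366, 530, 530, 541
The 2 values of 530 occupy positions 4–5 → each gets rank 5.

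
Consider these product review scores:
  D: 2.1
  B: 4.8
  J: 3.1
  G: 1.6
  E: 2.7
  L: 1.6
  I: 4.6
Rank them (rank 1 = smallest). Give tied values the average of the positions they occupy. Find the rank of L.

1.5

Sorted (ascending): 1.6, 1.6, 2.1, 2.7, 3.1, 4.6, 4.8
The 2 values of 1.6 occupy positions 1–2 → average rank (1+2)/2 = 1.5.
L has value 1.6 → rank 1.5.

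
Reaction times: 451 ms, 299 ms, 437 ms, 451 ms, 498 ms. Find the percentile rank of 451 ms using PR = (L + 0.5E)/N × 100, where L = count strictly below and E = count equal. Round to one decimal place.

60.0

N = 5.
Strictly below 451: 2. Equal to 451: 2.
PR = (2 + 0.5·2)/5 × 100 = 60.0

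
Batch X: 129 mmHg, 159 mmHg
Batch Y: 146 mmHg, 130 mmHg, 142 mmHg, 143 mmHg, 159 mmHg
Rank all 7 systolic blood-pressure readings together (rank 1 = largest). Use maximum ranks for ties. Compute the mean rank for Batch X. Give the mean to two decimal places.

4.50

Sorted (descending): 159, 159, 146, 143, 142, 130, 129
The 2 values of 159 occupy positions 1–2 → each gets rank 2.
Batch X values → pooled ranks: 129→7, 159→2
Mean rank = (7 + 2) / 2 = 4.50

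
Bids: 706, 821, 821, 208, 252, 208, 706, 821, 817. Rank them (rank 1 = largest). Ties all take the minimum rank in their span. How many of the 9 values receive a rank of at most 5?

6

Sorted (descending): 821, 821, 821, 817, 706, 706, 252, 208, 208
The 3 values of 821 occupy positions 1–3 → each gets rank 1.
The 2 values of 706 occupy positions 5–6 → each gets rank 5.
The 2 values of 208 occupy positions 8–9 → each gets rank 8.
Ranks ≤ 5: {1, 1, 1, 4, 5, 5} → 6 values.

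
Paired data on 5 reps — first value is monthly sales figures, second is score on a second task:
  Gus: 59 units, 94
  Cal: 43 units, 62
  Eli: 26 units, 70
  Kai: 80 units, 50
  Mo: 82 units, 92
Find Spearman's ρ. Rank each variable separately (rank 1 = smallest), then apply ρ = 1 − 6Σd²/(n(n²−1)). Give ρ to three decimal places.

Ranks of variable 1: 3, 2, 1, 4, 5
Ranks of variable 2: 5, 2, 3, 1, 4
d = r₁ − r₂: -2, 0, -2, 3, 1
d²: 4, 0, 4, 9, 1; Σd² = 18
ρ = 1 − 6·18/(5·24) = 1 − 108/120 = 0.100

0.100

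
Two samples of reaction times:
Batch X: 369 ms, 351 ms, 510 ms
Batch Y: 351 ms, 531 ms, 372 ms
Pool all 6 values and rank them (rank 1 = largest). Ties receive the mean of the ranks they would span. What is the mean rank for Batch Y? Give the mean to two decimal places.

3.17

Sorted (descending): 531, 510, 372, 369, 351, 351
The 2 values of 351 occupy positions 5–6 → average rank (5+6)/2 = 5.5.
Batch Y values → pooled ranks: 351→5.5, 531→1, 372→3
Mean rank = (5.5 + 1 + 3) / 3 = 3.17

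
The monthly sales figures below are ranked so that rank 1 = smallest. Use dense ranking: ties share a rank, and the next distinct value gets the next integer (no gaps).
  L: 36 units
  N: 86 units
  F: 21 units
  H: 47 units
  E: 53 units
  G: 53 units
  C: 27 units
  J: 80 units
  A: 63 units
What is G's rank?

5

Sorted (ascending): 21, 27, 36, 47, 53, 53, 63, 80, 86
The 2 values of 53 share dense rank 5.
Remaining distinct values take the next consecutive integers.
G has value 53 units → rank 5.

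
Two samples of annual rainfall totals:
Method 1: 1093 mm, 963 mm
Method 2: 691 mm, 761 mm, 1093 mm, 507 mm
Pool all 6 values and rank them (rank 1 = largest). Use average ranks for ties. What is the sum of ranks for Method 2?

Sorted (descending): 1093, 1093, 963, 761, 691, 507
The 2 values of 1093 occupy positions 1–2 → average rank (1+2)/2 = 1.5.
Method 2 values → pooled ranks: 691→5, 761→4, 1093→1.5, 507→6
Rank sum = 5 + 4 + 1.5 + 6 = 16.5

16.5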